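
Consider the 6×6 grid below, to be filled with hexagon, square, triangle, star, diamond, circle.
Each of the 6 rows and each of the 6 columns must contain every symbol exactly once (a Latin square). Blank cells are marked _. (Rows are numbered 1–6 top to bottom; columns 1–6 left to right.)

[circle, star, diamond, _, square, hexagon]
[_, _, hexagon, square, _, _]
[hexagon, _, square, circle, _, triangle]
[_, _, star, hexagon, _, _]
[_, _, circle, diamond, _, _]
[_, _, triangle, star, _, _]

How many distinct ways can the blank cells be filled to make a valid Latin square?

14

Row 1, column 4: eliminating its row and column leaves {triangle}.
Row 2, column 1: eliminating its row and column leaves {triangle, star, diamond}.
Row 2, column 2: eliminating its row and column leaves {triangle, diamond, circle}.
Row 2, column 5: eliminating its row and column leaves {triangle, star, diamond, circle}.
Row 2, column 6: eliminating its row and column leaves {star, diamond, circle}.
Row 3, column 2: eliminating its row and column leaves {diamond}.
Row 3, column 5: eliminating its row and column leaves {star, diamond}.
Row 4, column 1: eliminating its row and column leaves {square, triangle, diamond}.
Row 4, column 2: eliminating its row and column leaves {square, triangle, diamond, circle}.
Row 4, column 5: eliminating its row and column leaves {triangle, diamond, circle}.
Row 4, column 6: eliminating its row and column leaves {square, diamond, circle}.
Row 5, column 1: eliminating its row and column leaves {square, triangle, star}.
Row 5, column 2: eliminating its row and column leaves {hexagon, square, triangle}.
Row 5, column 5: eliminating its row and column leaves {hexagon, triangle, star}.
Row 5, column 6: eliminating its row and column leaves {square, star}.
Row 6, column 1: eliminating its row and column leaves {square, diamond}.
Row 6, column 2: eliminating its row and column leaves {hexagon, square, diamond, circle}.
Row 6, column 5: eliminating its row and column leaves {hexagon, diamond, circle}.
Row 6, column 6: eliminating its row and column leaves {square, diamond, circle}.
Enumerating the assignments across these blanks that avoid any row or column repeat gives 14 completions.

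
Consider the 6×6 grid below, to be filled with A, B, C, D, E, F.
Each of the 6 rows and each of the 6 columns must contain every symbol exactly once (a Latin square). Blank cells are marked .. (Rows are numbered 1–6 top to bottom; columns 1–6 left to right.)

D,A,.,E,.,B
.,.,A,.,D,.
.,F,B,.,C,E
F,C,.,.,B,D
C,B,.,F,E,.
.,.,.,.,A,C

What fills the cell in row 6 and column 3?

Row 1, column 5: row 1 has {A, B, D, E} and column 5 has {A, B, C, D, E}, leaving only F.
Row 1, column 3: row 1 has {A, B, D, E, F} and column 3 has {A, B}, leaving only C.
Row 2, column 2: row 2 has {A, D} and column 2 has {A, B, C, F}, leaving only E.
Row 2, column 1: row 2 has {A, D, E} and column 1 has {C, D, F}, leaving only B.
Row 2, column 4: row 2 has {A, B, D, E} and column 4 has {E, F}, leaving only C.
Row 2, column 6: row 2 has {A, B, C, D, E} and column 6 has {B, C, D, E}, leaving only F.
Row 3, column 1: row 3 has {B, C, E, F} and column 1 has {B, C, D, F}, leaving only A.
Row 3, column 4: row 3 has {A, B, C, E, F} and column 4 has {C, E, F}, leaving only D.
Row 4, column 3: row 4 has {B, C, D, F} and column 3 has {A, B, C}, leaving only E.
Row 4, column 4: row 4 has {B, C, D, E, F} and column 4 has {C, D, E, F}, leaving only A.
Row 5, column 3: row 5 has {B, C, E, F} and column 3 has {A, B, C, E}, leaving only D.
Row 6 already has {A, C} and column 3 already has {A, B, C, D, E}, so row 6, column 3 must be F.

F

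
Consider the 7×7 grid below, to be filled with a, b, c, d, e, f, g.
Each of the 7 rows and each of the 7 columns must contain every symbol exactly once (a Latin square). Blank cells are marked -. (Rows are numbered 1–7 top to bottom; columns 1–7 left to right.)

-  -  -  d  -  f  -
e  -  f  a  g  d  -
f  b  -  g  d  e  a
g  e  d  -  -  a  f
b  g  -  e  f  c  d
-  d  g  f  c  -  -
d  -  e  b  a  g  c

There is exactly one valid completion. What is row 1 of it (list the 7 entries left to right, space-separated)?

Row 2, column 2: row 2 has {a, d, e, f, g} and column 2 has {b, d, e, g}, leaving only c.
Row 1, column 2: row 1 has {d, f} and column 2 has {b, c, d, e, g}, leaving only a.
Row 1, column 1: row 1 has {a, d, f} and column 1 has {b, d, e, f, g}, leaving only c.
Row 1, column 3: row 1 has {a, c, d, f} and column 3 has {d, e, f, g}, leaving only b.
Row 1, column 5: row 1 has {a, b, c, d, f} and column 5 has {a, c, d, f, g}, leaving only e.
Row 1, column 7: row 1 has {a, b, c, d, e, f} and column 7 has {a, c, d, f}, leaving only g.
So row 1 reads: c a b d e f g.

c a b d e f g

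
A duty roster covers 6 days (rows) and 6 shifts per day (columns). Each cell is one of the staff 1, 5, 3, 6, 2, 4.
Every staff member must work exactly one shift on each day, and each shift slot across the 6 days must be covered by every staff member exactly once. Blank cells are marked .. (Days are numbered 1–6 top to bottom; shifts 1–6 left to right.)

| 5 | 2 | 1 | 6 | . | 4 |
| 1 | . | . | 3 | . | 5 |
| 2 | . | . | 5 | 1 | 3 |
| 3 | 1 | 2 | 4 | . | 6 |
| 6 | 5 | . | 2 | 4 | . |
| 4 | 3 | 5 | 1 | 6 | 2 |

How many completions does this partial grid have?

2

Day 1, shift 5: eliminating its day and shift leaves {3}.
Day 2, shift 2: eliminating its day and shift leaves {6, 4}.
Day 2, shift 3: eliminating its day and shift leaves {6, 4}.
Day 2, shift 5: eliminating its day and shift leaves {2}.
Day 3, shift 2: eliminating its day and shift leaves {6, 4}.
Day 3, shift 3: eliminating its day and shift leaves {6, 4}.
Day 4, shift 5: eliminating its day and shift leaves {5}.
Day 5, shift 3: eliminating its day and shift leaves {3}.
Day 5, shift 6: eliminating its day and shift leaves {1}.
Enumerating the assignments across these blanks that avoid any day or shift repeat gives 2 completions.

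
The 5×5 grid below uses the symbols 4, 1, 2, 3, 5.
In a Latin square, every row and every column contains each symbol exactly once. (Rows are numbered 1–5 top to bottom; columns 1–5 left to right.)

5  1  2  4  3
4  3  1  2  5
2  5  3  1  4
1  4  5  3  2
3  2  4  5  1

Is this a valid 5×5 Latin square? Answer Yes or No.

Yes

Each row is a permutation of the 5 symbols, and so is each column.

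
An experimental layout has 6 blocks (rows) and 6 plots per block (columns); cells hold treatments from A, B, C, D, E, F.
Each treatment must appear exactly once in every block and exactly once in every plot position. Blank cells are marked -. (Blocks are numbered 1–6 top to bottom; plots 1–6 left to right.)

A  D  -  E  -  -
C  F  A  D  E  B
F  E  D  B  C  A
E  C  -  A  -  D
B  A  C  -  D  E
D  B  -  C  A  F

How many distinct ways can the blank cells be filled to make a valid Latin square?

Block 1, plot 3: eliminating its block and plot leaves {B, F}.
Block 1, plot 5: eliminating its block and plot leaves {B, F}.
Block 1, plot 6: eliminating its block and plot leaves {C}.
Block 4, plot 3: eliminating its block and plot leaves {B, F}.
Block 4, plot 5: eliminating its block and plot leaves {B, F}.
Block 5, plot 4: eliminating its block and plot leaves {F}.
Block 6, plot 3: eliminating its block and plot leaves {E}.
Enumerating the assignments across these blanks that avoid any block or plot repeat gives 2 completions.

2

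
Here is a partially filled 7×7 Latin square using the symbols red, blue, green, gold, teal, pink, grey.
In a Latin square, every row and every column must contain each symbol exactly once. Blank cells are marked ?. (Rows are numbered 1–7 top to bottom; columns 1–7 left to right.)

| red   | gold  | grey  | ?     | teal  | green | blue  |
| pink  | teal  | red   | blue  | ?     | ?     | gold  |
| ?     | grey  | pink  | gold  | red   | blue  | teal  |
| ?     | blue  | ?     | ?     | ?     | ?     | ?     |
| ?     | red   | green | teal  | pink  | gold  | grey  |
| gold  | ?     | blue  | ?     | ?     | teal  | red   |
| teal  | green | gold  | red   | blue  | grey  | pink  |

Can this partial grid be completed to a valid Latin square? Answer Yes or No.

No

Row 2, column 6: row 2 together with column 6 already contain {red, blue, green, gold, teal, pink, grey} — every symbol — so nothing can go there. The grid has no valid completion.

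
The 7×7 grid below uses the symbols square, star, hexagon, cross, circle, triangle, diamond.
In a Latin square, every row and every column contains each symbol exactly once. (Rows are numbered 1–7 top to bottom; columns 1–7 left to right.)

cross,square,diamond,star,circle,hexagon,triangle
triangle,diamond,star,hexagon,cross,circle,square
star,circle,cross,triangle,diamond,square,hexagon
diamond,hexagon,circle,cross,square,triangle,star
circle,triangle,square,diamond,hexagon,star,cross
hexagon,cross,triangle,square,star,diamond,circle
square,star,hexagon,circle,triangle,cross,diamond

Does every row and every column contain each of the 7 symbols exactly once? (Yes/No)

Each row is a permutation of the 7 symbols, and so is each column.

Yes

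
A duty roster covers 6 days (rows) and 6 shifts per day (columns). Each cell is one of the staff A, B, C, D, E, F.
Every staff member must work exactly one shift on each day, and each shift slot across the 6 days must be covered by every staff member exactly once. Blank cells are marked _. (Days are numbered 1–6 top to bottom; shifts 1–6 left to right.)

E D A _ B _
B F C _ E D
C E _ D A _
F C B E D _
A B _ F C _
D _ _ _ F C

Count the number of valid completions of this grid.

1

Day 1, shift 4: eliminating its day and shift leaves {C}.
Day 1, shift 6: eliminating its day and shift leaves {F}.
Day 2, shift 4: eliminating its day and shift leaves {A}.
Day 3, shift 3: eliminating its day and shift leaves {F}.
Day 3, shift 6: eliminating its day and shift leaves {B, F}.
Day 4, shift 6: eliminating its day and shift leaves {A}.
Day 5, shift 3: eliminating its day and shift leaves {D, E}.
Day 5, shift 6: eliminating its day and shift leaves {E}.
Day 6, shift 2: eliminating its day and shift leaves {A}.
Day 6, shift 3: eliminating its day and shift leaves {E}.
Day 6, shift 4: eliminating its day and shift leaves {A, B}.
Only one assignment across all blanks avoids any day or shift repeat, giving 1 completion.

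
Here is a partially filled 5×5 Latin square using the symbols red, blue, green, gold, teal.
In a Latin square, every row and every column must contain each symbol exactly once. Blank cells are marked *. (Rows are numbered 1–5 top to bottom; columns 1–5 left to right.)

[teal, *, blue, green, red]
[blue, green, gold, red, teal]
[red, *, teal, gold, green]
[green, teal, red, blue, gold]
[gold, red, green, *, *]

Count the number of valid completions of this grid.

1

Row 1, column 2: eliminating its row and column leaves {gold}.
Row 3, column 2: eliminating its row and column leaves {blue}.
Row 5, column 4: eliminating its row and column leaves {teal}.
Row 5, column 5: eliminating its row and column leaves {blue}.
Only one assignment across all blanks avoids any row or column repeat, giving 1 completion.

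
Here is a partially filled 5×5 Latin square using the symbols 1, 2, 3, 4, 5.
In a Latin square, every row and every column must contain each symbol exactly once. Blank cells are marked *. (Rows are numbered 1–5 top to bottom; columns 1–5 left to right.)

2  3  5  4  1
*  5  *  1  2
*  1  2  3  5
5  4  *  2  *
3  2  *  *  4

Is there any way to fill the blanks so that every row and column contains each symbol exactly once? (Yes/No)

No

Row 2, column 1: row 2 has {1, 2, 5} and column 1 has {2, 3, 5}, so it must be 4.
Now row 3, column 1: row 3 together with column 1 already contain {1, 2, 3, 4, 5} — every symbol — so nothing can go there. The grid has no valid completion.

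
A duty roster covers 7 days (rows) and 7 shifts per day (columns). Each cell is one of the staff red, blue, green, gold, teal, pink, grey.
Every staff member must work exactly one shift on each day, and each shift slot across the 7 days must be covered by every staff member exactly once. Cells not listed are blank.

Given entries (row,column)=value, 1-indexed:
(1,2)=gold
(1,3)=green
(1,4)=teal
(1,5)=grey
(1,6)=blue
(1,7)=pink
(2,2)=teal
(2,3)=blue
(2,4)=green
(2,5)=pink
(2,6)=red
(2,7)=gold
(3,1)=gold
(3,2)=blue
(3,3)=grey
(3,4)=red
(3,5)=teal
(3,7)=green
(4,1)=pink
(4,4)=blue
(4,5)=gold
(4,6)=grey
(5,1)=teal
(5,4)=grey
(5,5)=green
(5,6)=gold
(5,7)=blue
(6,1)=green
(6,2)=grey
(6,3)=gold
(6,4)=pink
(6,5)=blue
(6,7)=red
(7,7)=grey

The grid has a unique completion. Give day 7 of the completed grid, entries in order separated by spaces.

Day 7, shift 4: day 7 has {grey} and shift 4 has {red, blue, green, teal, pink, grey}, leaving only gold.
Day 7, shift 5: day 7 has {gold, grey} and shift 5 has {blue, green, gold, teal, pink, grey}, leaving only red.
Day 7, shift 1: day 7 has {red, gold, grey} and shift 1 has {green, gold, teal, pink}, leaving only blue.
Day 1, shift 1: day 1 has {blue, green, gold, teal, pink, grey} and shift 1 has {blue, green, gold, teal, pink}, leaving only red.
Day 2, shift 1: day 2 has {red, blue, green, gold, teal, pink} and shift 1 has {red, blue, green, gold, teal, pink}, leaving only grey.
Day 3, shift 6: day 3 has {red, blue, green, gold, teal, grey} and shift 6 has {red, blue, gold, grey}, leaving only pink.
Day 4, shift 7: day 4 has {blue, gold, pink, grey} and shift 7 has {red, blue, green, gold, pink, grey}, leaving only teal.
Day 4, shift 3: day 4 has {blue, gold, teal, pink, grey} and shift 3 has {blue, green, gold, grey}, leaving only red.
Day 4, shift 2: day 4 has {red, blue, gold, teal, pink, grey} and shift 2 has {blue, gold, teal, grey}, leaving only green.
Day 7, shift 2: day 7 has {red, blue, gold, grey} and shift 2 has {blue, green, gold, teal, grey}, leaving only pink.
Day 7, shift 3: day 7 has {red, blue, gold, pink, grey} and shift 3 has {red, blue, green, gold, grey}, leaving only teal.
Day 7, shift 6: day 7 has {red, blue, gold, teal, pink, grey} and shift 6 has {red, blue, gold, pink, grey}, leaving only green.
So day 7 reads: blue pink teal gold red green grey.

blue pink teal gold red green grey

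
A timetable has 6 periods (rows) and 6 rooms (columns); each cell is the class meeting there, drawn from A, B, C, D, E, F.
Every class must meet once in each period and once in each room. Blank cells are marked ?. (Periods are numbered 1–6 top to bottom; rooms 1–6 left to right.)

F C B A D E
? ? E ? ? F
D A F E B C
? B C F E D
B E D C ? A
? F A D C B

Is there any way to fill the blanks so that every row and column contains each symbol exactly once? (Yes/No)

No period or room among the givens repeats a symbol, and propagating forced cells runs into no contradiction.
One valid completion exists (for instance, F C B A D E / C D E B A F / D A F E B C / A B C F E D / B E D C F A / E F A D C B).

Yes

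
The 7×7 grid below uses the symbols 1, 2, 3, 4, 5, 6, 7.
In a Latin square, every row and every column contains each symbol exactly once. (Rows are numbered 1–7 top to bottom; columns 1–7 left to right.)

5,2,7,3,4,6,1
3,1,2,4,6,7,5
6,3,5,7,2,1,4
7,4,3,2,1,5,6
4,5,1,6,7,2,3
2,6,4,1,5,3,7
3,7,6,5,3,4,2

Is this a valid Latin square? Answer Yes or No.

No

Row 7 contains 3 twice (at columns 1 and 5), so it is not a permutation.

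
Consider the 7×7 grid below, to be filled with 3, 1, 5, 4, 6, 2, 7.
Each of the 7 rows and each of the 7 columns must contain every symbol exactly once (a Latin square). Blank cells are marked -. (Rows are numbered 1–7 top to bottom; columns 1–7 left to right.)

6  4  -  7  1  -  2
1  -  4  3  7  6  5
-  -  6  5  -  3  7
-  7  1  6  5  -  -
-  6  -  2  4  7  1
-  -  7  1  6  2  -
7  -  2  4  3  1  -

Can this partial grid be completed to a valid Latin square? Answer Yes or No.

Yes

No row or column among the givens repeats a symbol, and propagating forced cells runs into no contradiction.
One valid completion exists (for instance, 6 4 3 7 1 5 2 / 1 2 4 3 7 6 5 / 4 1 6 5 2 3 7 / 2 7 1 6 5 4 3 / 3 6 5 2 4 7 1 / 5 3 7 1 6 2 4 / 7 5 2 4 3 1 6).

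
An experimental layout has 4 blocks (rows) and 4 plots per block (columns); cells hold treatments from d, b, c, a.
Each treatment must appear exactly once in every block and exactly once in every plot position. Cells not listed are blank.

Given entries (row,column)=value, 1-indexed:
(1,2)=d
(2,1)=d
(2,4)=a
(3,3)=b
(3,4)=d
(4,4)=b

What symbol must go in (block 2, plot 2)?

Block 1, plot 4: block 1 has {d} and plot 4 has {d, b, a}, leaving only c.
Block 1, plot 3: block 1 has {d, c} and plot 3 has {b}, leaving only a.
Block 1, plot 1: block 1 has {d, c, a} and plot 1 has {d}, leaving only b.
Block 2, plot 3: block 2 has {d, a} and plot 3 has {b, a}, leaving only c.
Block 2 already has {d, c, a} and plot 2 already has {d}, so block 2, plot 2 must be b.

b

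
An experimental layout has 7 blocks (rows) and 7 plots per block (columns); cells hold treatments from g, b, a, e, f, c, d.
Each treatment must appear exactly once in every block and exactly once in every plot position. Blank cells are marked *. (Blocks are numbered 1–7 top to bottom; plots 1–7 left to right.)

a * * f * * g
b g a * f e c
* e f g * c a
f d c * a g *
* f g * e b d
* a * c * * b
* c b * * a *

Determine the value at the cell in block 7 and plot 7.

Block 1, plot 2: block 1 has {g, a, f} and plot 2 has {g, a, e, f, c, d}, leaving only b.
Block 1, plot 6: block 1 has {g, b, a, f} and plot 6 has {g, b, a, e, c}, leaving only d.
Block 1, plot 3: block 1 has {g, b, a, f, d} and plot 3 has {g, b, a, f, c}, leaving only e.
Block 1, plot 5: block 1 has {g, b, a, e, f, d} and plot 5 has {a, e, f}, leaving only c.
Block 2, plot 4: block 2 has {g, b, a, e, f, c} and plot 4 has {g, f, c}, leaving only d.
Block 3, plot 1: block 3 has {g, a, e, f, c} and plot 1 has {b, a, f}, leaving only d.
Block 3, plot 5: block 3 has {g, a, e, f, c, d} and plot 5 has {a, e, f, c}, leaving only b.
Block 4, plot 7: block 4 has {g, a, f, c, d} and plot 7 has {g, b, a, c, d}, leaving only e.
Block 7 already has {b, a, c} and plot 7 already has {g, b, a, e, c, d}, so block 7, plot 7 must be f.

f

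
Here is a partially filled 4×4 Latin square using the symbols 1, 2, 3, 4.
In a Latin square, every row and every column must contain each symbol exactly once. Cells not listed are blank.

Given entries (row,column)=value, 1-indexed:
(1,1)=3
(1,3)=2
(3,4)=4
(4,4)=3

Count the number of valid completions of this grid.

Row 1, column 2: eliminating its row and column leaves {1, 4}.
Row 1, column 4: eliminating its row and column leaves {1}.
Row 2, column 1: eliminating its row and column leaves {1, 2, 4}.
Row 2, column 2: eliminating its row and column leaves {1, 2, 3, 4}.
Row 2, column 3: eliminating its row and column leaves {1, 3, 4}.
Row 2, column 4: eliminating its row and column leaves {1, 2}.
Row 3, column 1: eliminating its row and column leaves {1, 2}.
Row 3, column 2: eliminating its row and column leaves {1, 2, 3}.
Row 3, column 3: eliminating its row and column leaves {1, 3}.
Row 4, column 1: eliminating its row and column leaves {1, 2, 4}.
Row 4, column 2: eliminating its row and column leaves {1, 2, 4}.
Row 4, column 3: eliminating its row and column leaves {1, 4}.
Enumerating the assignments across these blanks that avoid any row or column repeat gives 4 completions.

4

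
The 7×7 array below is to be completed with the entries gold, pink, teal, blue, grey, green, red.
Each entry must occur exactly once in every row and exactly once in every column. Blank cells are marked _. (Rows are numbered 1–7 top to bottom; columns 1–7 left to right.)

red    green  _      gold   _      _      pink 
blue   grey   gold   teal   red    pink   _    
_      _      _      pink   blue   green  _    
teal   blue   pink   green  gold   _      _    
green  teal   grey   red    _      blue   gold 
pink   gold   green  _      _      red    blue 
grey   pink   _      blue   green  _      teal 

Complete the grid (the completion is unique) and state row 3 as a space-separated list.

Row 3, column 1: row 3 has {pink, blue, green} and column 1 has {pink, teal, blue, grey, green, red}, leaving only gold.
Row 3, column 2: row 3 has {gold, pink, blue, green} and column 2 has {gold, pink, teal, blue, grey, green}, leaving only red.
Row 3, column 3: row 3 has {gold, pink, blue, green, red} and column 3 has {gold, pink, grey, green}, leaving only teal.
Row 3, column 7: row 3 has {gold, pink, teal, blue, green, red} and column 7 has {gold, pink, teal, blue}, leaving only grey.
So row 3 reads: gold red teal pink blue green grey.

gold red teal pink blue green grey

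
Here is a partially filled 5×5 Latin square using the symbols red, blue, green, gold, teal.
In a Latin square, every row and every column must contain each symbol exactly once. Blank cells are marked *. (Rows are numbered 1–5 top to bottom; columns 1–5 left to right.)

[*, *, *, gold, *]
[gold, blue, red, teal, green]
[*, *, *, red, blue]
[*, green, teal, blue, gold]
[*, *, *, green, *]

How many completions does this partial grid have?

Row 1, column 1: eliminating its row and column leaves {red, blue, green, teal}.
Row 1, column 2: eliminating its row and column leaves {red, teal}.
Row 1, column 3: eliminating its row and column leaves {blue, green}.
Row 1, column 5: eliminating its row and column leaves {red, teal}.
Row 3, column 1: eliminating its row and column leaves {green, teal}.
Row 3, column 2: eliminating its row and column leaves {gold, teal}.
Row 3, column 3: eliminating its row and column leaves {green, gold}.
Row 4, column 1: eliminating its row and column leaves {red}.
Row 5, column 1: eliminating its row and column leaves {red, blue, teal}.
Row 5, column 2: eliminating its row and column leaves {red, gold, teal}.
Row 5, column 3: eliminating its row and column leaves {blue, gold}.
Row 5, column 5: eliminating its row and column leaves {red, teal}.
Enumerating the assignments across these blanks that avoid any row or column repeat gives 3 completions.

3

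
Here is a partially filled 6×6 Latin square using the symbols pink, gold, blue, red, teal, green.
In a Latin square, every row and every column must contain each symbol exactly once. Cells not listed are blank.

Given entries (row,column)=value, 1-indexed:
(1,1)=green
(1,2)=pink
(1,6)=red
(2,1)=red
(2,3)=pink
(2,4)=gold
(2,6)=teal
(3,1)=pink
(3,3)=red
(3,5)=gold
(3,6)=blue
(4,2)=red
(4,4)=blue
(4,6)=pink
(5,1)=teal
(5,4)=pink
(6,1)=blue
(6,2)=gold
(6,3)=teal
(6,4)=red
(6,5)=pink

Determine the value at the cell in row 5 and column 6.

Row 1, column 4: row 1 has {pink, red, green} and column 4 has {pink, gold, blue, red}, leaving only teal.
Row 1, column 5: row 1 has {pink, red, teal, green} and column 5 has {pink, gold}, leaving only blue.
Row 1, column 3: row 1 has {pink, blue, red, teal, green} and column 3 has {pink, red, teal}, leaving only gold.
Row 2, column 5: row 2 has {pink, gold, red, teal} and column 5 has {pink, gold, blue}, leaving only green.
Row 2, column 2: row 2 has {pink, gold, red, teal, green} and column 2 has {pink, gold, red}, leaving only blue.
Row 3, column 4: row 3 has {pink, gold, blue, red} and column 4 has {pink, gold, blue, red, teal}, leaving only green.
Row 3, column 2: row 3 has {pink, gold, blue, red, green} and column 2 has {pink, gold, blue, red}, leaving only teal.
Row 4, column 1: row 4 has {pink, blue, red} and column 1 has {pink, blue, red, teal, green}, leaving only gold.
Row 4, column 3: row 4 has {pink, gold, blue, red} and column 3 has {pink, gold, red, teal}, leaving only green.
Row 4, column 5: row 4 has {pink, gold, blue, red, green} and column 5 has {pink, gold, blue, green}, leaving only teal.
Row 5, column 2: row 5 has {pink, teal} and column 2 has {pink, gold, blue, red, teal}, leaving only green.
Row 5 already has {pink, teal, green} and column 6 already has {pink, blue, red, teal}, so row 5, column 6 must be gold.

gold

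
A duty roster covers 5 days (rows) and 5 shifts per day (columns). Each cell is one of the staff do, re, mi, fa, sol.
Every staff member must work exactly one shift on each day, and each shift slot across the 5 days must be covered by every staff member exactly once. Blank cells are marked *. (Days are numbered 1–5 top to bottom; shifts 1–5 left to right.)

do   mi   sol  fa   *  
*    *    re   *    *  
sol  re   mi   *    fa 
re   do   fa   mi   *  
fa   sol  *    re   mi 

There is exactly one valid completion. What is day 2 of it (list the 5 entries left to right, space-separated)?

mi fa re sol do

Day 2, shift 1: day 2 has {re} and shift 1 has {do, re, fa, sol}, leaving only mi.
Day 2, shift 2: day 2 has {re, mi} and shift 2 has {do, re, mi, sol}, leaving only fa.
Day 1, shift 5: day 1 has {do, mi, fa, sol} and shift 5 has {mi, fa}, leaving only re.
Day 3, shift 4: day 3 has {re, mi, fa, sol} and shift 4 has {re, mi, fa}, leaving only do.
Day 2, shift 4: day 2 has {re, mi, fa} and shift 4 has {do, re, mi, fa}, leaving only sol.
Day 2, shift 5: day 2 has {re, mi, fa, sol} and shift 5 has {re, mi, fa}, leaving only do.
So day 2 reads: mi fa re sol do.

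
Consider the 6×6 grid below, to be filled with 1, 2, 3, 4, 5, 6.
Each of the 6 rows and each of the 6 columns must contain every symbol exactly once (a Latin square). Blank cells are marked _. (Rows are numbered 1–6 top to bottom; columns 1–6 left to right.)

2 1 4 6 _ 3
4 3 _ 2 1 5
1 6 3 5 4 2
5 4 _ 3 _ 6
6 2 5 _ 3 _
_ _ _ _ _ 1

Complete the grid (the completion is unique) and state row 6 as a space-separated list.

Row 6, column 1: row 6 has {1} and column 1 has {1, 2, 4, 5, 6}, leaving only 3.
Row 6, column 2: row 6 has {1, 3} and column 2 has {1, 2, 3, 4, 6}, leaving only 5.
Row 6, column 4: row 6 has {1, 3, 5} and column 4 has {2, 3, 5, 6}, leaving only 4.
Row 1, column 5: row 1 has {1, 2, 3, 4, 6} and column 5 has {1, 3, 4}, leaving only 5.
Row 2, column 3: row 2 has {1, 2, 3, 4, 5} and column 3 has {3, 4, 5}, leaving only 6.
Row 6, column 3: row 6 has {1, 3, 4, 5} and column 3 has {3, 4, 5, 6}, leaving only 2.
Row 6, column 5: row 6 has {1, 2, 3, 4, 5} and column 5 has {1, 3, 4, 5}, leaving only 6.
So row 6 reads: 3 5 2 4 6 1.

3 5 2 4 6 1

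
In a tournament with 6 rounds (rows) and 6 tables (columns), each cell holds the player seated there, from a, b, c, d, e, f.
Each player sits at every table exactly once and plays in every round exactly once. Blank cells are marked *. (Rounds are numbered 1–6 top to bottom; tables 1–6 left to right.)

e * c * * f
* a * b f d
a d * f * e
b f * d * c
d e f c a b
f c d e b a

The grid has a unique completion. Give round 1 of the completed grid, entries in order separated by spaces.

e b c a d f

Round 1, table 2: round 1 has {c, e, f} and table 2 has {a, c, d, e, f}, leaving only b.
Round 1, table 4: round 1 has {b, c, e, f} and table 4 has {b, c, d, e, f}, leaving only a.
Round 1, table 5: round 1 has {a, b, c, e, f} and table 5 has {a, b, f}, leaving only d.
So round 1 reads: e b c a d f.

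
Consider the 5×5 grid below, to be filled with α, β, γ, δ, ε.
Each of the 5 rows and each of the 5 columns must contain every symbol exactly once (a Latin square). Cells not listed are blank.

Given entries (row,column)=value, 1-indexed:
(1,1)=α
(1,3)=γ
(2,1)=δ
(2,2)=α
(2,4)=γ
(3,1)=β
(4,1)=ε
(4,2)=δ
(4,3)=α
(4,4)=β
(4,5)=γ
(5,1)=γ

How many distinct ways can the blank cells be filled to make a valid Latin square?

5

Row 1, column 2: eliminating its row and column leaves {β, ε}.
Row 1, column 4: eliminating its row and column leaves {δ, ε}.
Row 1, column 5: eliminating its row and column leaves {β, δ, ε}.
Row 2, column 3: eliminating its row and column leaves {β, ε}.
Row 2, column 5: eliminating its row and column leaves {β, ε}.
Row 3, column 2: eliminating its row and column leaves {γ, ε}.
Row 3, column 3: eliminating its row and column leaves {δ, ε}.
Row 3, column 4: eliminating its row and column leaves {α, δ, ε}.
Row 3, column 5: eliminating its row and column leaves {α, δ, ε}.
Row 5, column 2: eliminating its row and column leaves {β, ε}.
Row 5, column 3: eliminating its row and column leaves {β, δ, ε}.
Row 5, column 4: eliminating its row and column leaves {α, δ, ε}.
Row 5, column 5: eliminating its row and column leaves {α, β, δ, ε}.
Enumerating the assignments across these blanks that avoid any row or column repeat gives 5 completions.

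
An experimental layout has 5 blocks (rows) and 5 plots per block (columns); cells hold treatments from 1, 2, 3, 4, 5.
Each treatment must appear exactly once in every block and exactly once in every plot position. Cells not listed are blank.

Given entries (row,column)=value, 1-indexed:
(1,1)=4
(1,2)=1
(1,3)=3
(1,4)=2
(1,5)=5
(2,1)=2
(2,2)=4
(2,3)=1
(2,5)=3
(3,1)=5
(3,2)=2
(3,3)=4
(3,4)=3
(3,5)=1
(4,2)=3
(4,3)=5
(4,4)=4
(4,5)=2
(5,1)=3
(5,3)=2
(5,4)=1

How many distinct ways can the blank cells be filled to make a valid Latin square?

1

Block 2, plot 4: eliminating its block and plot leaves {5}.
Block 4, plot 1: eliminating its block and plot leaves {1}.
Block 5, plot 2: eliminating its block and plot leaves {5}.
Block 5, plot 5: eliminating its block and plot leaves {4}.
Only one assignment across all blanks avoids any block or plot repeat, giving 1 completion.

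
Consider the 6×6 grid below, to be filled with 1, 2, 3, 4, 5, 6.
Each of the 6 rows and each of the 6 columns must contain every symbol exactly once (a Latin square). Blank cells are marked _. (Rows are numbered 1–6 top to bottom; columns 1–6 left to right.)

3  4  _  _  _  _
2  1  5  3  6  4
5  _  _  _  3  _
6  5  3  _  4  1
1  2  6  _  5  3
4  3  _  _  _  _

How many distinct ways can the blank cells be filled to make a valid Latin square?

4

Row 1, column 3: eliminating its row and column leaves {1, 2}.
Row 1, column 4: eliminating its row and column leaves {1, 2, 5, 6}.
Row 1, column 5: eliminating its row and column leaves {1, 2}.
Row 1, column 6: eliminating its row and column leaves {2, 5, 6}.
Row 3, column 2: eliminating its row and column leaves {6}.
Row 3, column 3: eliminating its row and column leaves {1, 2, 4}.
Row 3, column 4: eliminating its row and column leaves {1, 2, 4, 6}.
Row 3, column 6: eliminating its row and column leaves {2, 6}.
Row 4, column 4: eliminating its row and column leaves {2}.
Row 5, column 4: eliminating its row and column leaves {4}.
Row 6, column 3: eliminating its row and column leaves {1, 2}.
Row 6, column 4: eliminating its row and column leaves {1, 2, 5, 6}.
Row 6, column 5: eliminating its row and column leaves {1, 2}.
Row 6, column 6: eliminating its row and column leaves {2, 5, 6}.
Enumerating the assignments across these blanks that avoid any row or column repeat gives 4 completions.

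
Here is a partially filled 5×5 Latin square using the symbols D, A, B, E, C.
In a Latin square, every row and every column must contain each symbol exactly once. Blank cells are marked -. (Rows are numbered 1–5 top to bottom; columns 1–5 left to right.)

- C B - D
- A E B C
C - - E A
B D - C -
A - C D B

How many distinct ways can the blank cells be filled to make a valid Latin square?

1

Row 1, column 1: eliminating its row and column leaves {E}.
Row 1, column 4: eliminating its row and column leaves {A}.
Row 2, column 1: eliminating its row and column leaves {D}.
Row 3, column 2: eliminating its row and column leaves {B}.
Row 3, column 3: eliminating its row and column leaves {D}.
Row 4, column 3: eliminating its row and column leaves {A}.
Row 4, column 5: eliminating its row and column leaves {E}.
Row 5, column 2: eliminating its row and column leaves {E}.
Only one assignment across all blanks avoids any row or column repeat, giving 1 completion.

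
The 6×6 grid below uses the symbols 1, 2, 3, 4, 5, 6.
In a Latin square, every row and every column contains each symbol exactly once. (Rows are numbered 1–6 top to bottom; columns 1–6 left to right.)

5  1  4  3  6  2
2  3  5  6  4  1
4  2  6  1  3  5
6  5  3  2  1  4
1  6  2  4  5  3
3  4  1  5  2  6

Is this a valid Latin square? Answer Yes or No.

Each row is a permutation of the 6 symbols, and so is each column.

Yes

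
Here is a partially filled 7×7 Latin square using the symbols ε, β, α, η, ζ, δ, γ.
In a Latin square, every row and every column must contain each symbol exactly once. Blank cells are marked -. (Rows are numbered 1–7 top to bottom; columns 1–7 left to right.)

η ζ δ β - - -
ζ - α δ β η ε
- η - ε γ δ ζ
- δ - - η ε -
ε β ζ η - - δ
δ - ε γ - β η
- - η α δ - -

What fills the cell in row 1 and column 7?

Row 2, column 2: row 2 has {ε, β, α, η, ζ, δ} and column 2 has {β, η, ζ, δ}, leaving only γ.
Row 3, column 3: row 3 has {ε, η, ζ, δ, γ} and column 3 has {ε, α, η, ζ, δ}, leaving only β.
Row 3, column 1: row 3 has {ε, β, η, ζ, δ, γ} and column 1 has {ε, η, ζ, δ}, leaving only α.
Row 4, column 3: row 4 has {ε, η, δ} and column 3 has {ε, β, α, η, ζ, δ}, leaving only γ.
Row 4, column 1: row 4 has {ε, η, δ, γ} and column 1 has {ε, α, η, ζ, δ}, leaving only β.
Row 4, column 4: row 4 has {ε, β, η, δ, γ} and column 4 has {ε, β, α, η, δ, γ}, leaving only ζ.
Row 4, column 7: row 4 has {ε, β, η, ζ, δ, γ} and column 7 has {ε, η, ζ, δ}, leaving only α.
Row 1 already has {β, η, ζ, δ} and column 7 already has {ε, α, η, ζ, δ}, so row 1, column 7 must be γ.

γ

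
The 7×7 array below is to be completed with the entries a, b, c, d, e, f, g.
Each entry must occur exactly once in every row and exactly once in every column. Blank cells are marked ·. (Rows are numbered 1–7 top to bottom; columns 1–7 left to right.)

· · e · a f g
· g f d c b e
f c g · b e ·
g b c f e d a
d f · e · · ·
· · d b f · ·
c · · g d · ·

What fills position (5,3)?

a

Row 1, column 1: row 1 has {a, e, f, g} and column 1 has {c, d, f, g}, leaving only b.
Row 1, column 2: row 1 has {a, b, e, f, g} and column 2 has {b, c, f, g}, leaving only d.
Row 1, column 4: row 1 has {a, b, d, e, f, g} and column 4 has {b, d, e, f, g}, leaving only c.
Row 2, column 1: row 2 has {b, c, d, e, f, g} and column 1 has {b, c, d, f, g}, leaving only a.
Row 3, column 4: row 3 has {b, c, e, f, g} and column 4 has {b, c, d, e, f, g}, leaving only a.
Row 3, column 7: row 3 has {a, b, c, e, f, g} and column 7 has {a, e, g}, leaving only d.
Row 5, column 5: row 5 has {d, e, f} and column 5 has {a, b, c, d, e, f}, leaving only g.
Row 6, column 1: row 6 has {b, d, f} and column 1 has {a, b, c, d, f, g}, leaving only e.
Row 6, column 2: row 6 has {b, d, e, f} and column 2 has {b, c, d, f, g}, leaving only a.
Row 6, column 7: row 6 has {a, b, d, e, f} and column 7 has {a, d, e, g}, leaving only c.
Row 5, column 7: row 5 has {d, e, f, g} and column 7 has {a, c, d, e, g}, leaving only b.
Row 5 already has {b, d, e, f, g} and column 3 already has {c, d, e, f, g}, so row 5, column 3 must be a.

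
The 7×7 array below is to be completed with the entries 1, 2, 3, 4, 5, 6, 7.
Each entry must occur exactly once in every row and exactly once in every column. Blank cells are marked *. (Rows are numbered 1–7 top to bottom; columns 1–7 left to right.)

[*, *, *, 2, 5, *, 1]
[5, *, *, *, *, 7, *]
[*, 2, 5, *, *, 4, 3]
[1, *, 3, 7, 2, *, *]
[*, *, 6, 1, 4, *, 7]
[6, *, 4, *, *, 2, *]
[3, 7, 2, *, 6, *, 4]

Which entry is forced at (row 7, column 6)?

1

Row 1, column 3: row 1 has {1, 2, 5} and column 3 has {2, 3, 4, 5, 6}, leaving only 7.
Row 1, column 1: row 1 has {1, 2, 5, 7} and column 1 has {1, 3, 5, 6}, leaving only 4.
Row 2, column 3: row 2 has {5, 7} and column 3 has {2, 3, 4, 5, 6, 7}, leaving only 1.
Row 2, column 5: row 2 has {1, 5, 7} and column 5 has {2, 4, 5, 6}, leaving only 3.
Row 3, column 1: row 3 has {2, 3, 4, 5} and column 1 has {1, 3, 4, 5, 6}, leaving only 7.
Row 3, column 4: row 3 has {2, 3, 4, 5, 7} and column 4 has {1, 2, 7}, leaving only 6.
Row 2, column 4: row 2 has {1, 3, 5, 7} and column 4 has {1, 2, 6, 7}, leaving only 4.
Row 2, column 2: row 2 has {1, 3, 4, 5, 7} and column 2 has {2, 7}, leaving only 6.
Row 1, column 2: row 1 has {1, 2, 4, 5, 7} and column 2 has {2, 6, 7}, leaving only 3.
Row 1, column 6: row 1 has {1, 2, 3, 4, 5, 7} and column 6 has {2, 4, 7}, leaving only 6.
Row 2, column 7: row 2 has {1, 3, 4, 5, 6, 7} and column 7 has {1, 3, 4, 7}, leaving only 2.
Row 3, column 5: row 3 has {2, 3, 4, 5, 6, 7} and column 5 has {2, 3, 4, 5, 6}, leaving only 1.
Row 4, column 6: row 4 has {1, 2, 3, 7} and column 6 has {2, 4, 6, 7}, leaving only 5.
Row 7 already has {2, 3, 4, 6, 7} and column 6 already has {2, 4, 5, 6, 7}, so row 7, column 6 must be 1.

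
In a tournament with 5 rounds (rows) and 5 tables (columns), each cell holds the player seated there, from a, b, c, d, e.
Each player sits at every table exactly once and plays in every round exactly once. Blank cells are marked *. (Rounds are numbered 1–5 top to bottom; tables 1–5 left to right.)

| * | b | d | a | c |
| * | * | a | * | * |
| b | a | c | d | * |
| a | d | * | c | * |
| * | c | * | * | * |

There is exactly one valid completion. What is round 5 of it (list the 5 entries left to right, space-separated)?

Round 1, table 1: round 1 has {a, b, c, d} and table 1 has {a, b}, leaving only e.
Round 5, table 1: round 5 has {c} and table 1 has {a, b, e}, leaving only d.
Round 2, table 1: round 2 has {a} and table 1 has {a, b, d, e}, leaving only c.
Round 2, table 2: round 2 has {a, c} and table 2 has {a, b, c, d}, leaving only e.
Round 2, table 4: round 2 has {a, c, e} and table 4 has {a, c, d}, leaving only b.
Round 5, table 4: round 5 has {c, d} and table 4 has {a, b, c, d}, leaving only e.
Round 5, table 3: round 5 has {c, d, e} and table 3 has {a, c, d}, leaving only b.
Round 5, table 5: round 5 has {b, c, d, e} and table 5 has {c}, leaving only a.
So round 5 reads: d c b e a.

d c b e a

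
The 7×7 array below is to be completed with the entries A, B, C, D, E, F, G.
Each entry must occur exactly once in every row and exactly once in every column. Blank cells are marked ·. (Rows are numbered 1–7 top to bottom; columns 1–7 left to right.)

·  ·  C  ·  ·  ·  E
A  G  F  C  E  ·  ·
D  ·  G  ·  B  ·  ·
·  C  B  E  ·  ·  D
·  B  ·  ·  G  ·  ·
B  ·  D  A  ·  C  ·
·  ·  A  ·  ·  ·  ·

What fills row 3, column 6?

Row 2, column 7: row 2 has {A, C, E, F, G} and column 7 has {D, E}, leaving only B.
Row 2, column 6: row 2 has {A, B, C, E, F, G} and column 6 has {C}, leaving only D.
Row 3, column 4: row 3 has {B, D, G} and column 4 has {A, C, E}, leaving only F.
Row 5, column 3: row 5 has {B, G} and column 3 has {A, B, C, D, F, G}, leaving only E.
Row 5, column 4: row 5 has {B, E, G} and column 4 has {A, C, E, F}, leaving only D.
Row 6, column 5: row 6 has {A, B, C, D} and column 5 has {B, E, G}, leaving only F.
Row 4, column 5: row 4 has {B, C, D, E} and column 5 has {B, E, F, G}, leaving only A.
Row 1, column 5: row 1 has {C, E} and column 5 has {A, B, E, F, G}, leaving only D.
Row 6, column 2: row 6 has {A, B, C, D, F} and column 2 has {B, C, G}, leaving only E.
Row 3, column 2: row 3 has {B, D, F, G} and column 2 has {B, C, E, G}, leaving only A.
Row 3 already has {A, B, D, F, G} and column 6 already has {C, D}, so row 3, column 6 must be E.

E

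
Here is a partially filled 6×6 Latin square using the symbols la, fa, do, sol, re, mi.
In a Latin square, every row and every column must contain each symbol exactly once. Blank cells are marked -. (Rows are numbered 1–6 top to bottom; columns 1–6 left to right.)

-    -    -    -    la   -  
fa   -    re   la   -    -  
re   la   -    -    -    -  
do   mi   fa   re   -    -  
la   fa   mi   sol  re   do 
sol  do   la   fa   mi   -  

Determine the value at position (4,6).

la

Row 1, column 1: row 1 has {la} and column 1 has {la, fa, do, sol, re}, leaving only mi.
Row 1, column 4: row 1 has {la, mi} and column 4 has {la, fa, sol, re}, leaving only do.
Row 1, column 3: row 1 has {la, do, mi} and column 3 has {la, fa, re, mi}, leaving only sol.
Row 1, column 2: row 1 has {la, do, sol, mi} and column 2 has {la, fa, do, mi}, leaving only re.
Row 1, column 6: row 1 has {la, do, sol, re, mi} and column 6 has {do}, leaving only fa.
Row 2, column 2: row 2 has {la, fa, re} and column 2 has {la, fa, do, re, mi}, leaving only sol.
Row 2, column 5: row 2 has {la, fa, sol, re} and column 5 has {la, re, mi}, leaving only do.
Row 2, column 6: row 2 has {la, fa, do, sol, re} and column 6 has {fa, do}, leaving only mi.
Row 3, column 3: row 3 has {la, re} and column 3 has {la, fa, sol, re, mi}, leaving only do.
Row 3, column 4: row 3 has {la, do, re} and column 4 has {la, fa, do, sol, re}, leaving only mi.
Row 3, column 6: row 3 has {la, do, re, mi} and column 6 has {fa, do, mi}, leaving only sol.
Row 4 already has {fa, do, re, mi} and column 6 already has {fa, do, sol, mi}, so row 4, column 6 must be la.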